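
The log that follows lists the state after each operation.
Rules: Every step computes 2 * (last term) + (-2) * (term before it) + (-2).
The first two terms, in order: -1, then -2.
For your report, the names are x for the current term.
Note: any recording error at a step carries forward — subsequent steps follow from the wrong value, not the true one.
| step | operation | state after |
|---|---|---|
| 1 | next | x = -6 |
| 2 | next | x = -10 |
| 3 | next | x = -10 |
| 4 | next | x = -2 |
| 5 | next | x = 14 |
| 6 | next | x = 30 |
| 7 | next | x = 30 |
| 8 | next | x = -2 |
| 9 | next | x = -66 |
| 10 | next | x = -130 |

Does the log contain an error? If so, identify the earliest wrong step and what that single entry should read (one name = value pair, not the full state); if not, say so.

step 1: x = 2*(-2) + (-2)*(-1) + (-2) = -4 -> a discrepancy with the log
Step 1 is the first one off; corrected, x = -4.

step 1, x = -4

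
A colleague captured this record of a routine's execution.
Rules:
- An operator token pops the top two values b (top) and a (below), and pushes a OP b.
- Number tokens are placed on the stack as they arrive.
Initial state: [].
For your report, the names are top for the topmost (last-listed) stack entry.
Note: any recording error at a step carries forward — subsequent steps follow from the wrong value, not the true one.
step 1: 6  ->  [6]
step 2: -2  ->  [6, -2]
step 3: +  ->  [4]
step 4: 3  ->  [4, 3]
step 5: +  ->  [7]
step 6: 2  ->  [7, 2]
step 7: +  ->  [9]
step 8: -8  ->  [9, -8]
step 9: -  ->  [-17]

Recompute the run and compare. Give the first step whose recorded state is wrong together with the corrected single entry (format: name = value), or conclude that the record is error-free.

step 9, top = 17

1. push 6: top = 6 (confirmed correct)
2. push -2: top = -2 (confirmed correct)
3. 6 + -2 = 4 (verified)
4. push 3: top = 3 (verified)
5. 4 + 3 = 7 (checks out)
6. push 2: top = 2 (consistent with the record)
7. 7 + 2 = 9 (consistent with the record)
8. push -8: top = -8 (consistent with the record)
9. 9 - -8 = 17 (the record disagrees here)
Step 9 is the first one off; corrected, top = 17.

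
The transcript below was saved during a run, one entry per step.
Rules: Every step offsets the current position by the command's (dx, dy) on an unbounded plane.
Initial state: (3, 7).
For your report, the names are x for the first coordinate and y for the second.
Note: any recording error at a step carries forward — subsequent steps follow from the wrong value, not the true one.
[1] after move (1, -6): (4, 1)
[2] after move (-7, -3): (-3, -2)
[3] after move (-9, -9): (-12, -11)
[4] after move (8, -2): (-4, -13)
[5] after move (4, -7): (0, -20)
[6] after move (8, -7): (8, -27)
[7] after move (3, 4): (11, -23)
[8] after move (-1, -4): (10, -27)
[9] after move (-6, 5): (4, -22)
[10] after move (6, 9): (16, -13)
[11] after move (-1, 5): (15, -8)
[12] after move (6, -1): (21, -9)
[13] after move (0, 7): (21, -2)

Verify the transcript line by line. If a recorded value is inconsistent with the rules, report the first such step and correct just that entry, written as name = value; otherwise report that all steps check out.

1. x = 3 + (1) = 4, y = 7 + (-6) = 1 (same as recorded)
2. x = 4 + (-7) = -3, y = 1 + (-3) = -2 (matches)
3. x = -3 + (-9) = -12, y = -2 + (-9) = -11 (consistent with the transcript)
4. x = -12 + (8) = -4, y = -11 + (-2) = -13 (checks out)
5. x = -4 + (4) = 0, y = -13 + (-7) = -20 (matches)
6. x = 0 + (8) = 8, y = -20 + (-7) = -27 (matches)
7. x = 8 + (3) = 11, y = -27 + (4) = -23 (in agreement)
8. x = 11 + (-1) = 10, y = -23 + (-4) = -27 (in agreement)
9. x = 10 + (-6) = 4, y = -27 + (5) = -22 (same as recorded)
10. x = 4 + (6) = 10, y = -22 + (9) = -13 (the transcript disagrees here)
That makes step 10 the first incorrect line — x = 10 is what it should show.

step 10, x = 10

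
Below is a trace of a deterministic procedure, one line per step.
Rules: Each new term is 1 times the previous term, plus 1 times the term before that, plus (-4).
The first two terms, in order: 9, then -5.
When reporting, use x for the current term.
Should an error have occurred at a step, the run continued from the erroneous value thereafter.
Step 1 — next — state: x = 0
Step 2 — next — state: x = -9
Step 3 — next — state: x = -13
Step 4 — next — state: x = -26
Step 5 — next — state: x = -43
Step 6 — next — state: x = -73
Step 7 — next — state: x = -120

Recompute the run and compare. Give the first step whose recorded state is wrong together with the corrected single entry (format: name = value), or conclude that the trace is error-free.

Step 1: x = 1*(-5) + (1)*(9) + (-4) = 0 — same as recorded.
Step 2: x = 1*(0) + (1)*(-5) + (-4) = -9 — agrees with the trace.
Step 3: x = 1*(-9) + (1)*(0) + (-4) = -13 — confirmed correct.
Step 4: x = 1*(-13) + (1)*(-9) + (-4) = -26 — checks out.
Step 5: x = 1*(-26) + (1)*(-13) + (-4) = -43 — in agreement.
Step 6: x = 1*(-43) + (1)*(-26) + (-4) = -73 — in agreement.
Step 7: x = 1*(-73) + (1)*(-43) + (-4) = -120 — consistent with the trace.
All entries verified; no error found.

no error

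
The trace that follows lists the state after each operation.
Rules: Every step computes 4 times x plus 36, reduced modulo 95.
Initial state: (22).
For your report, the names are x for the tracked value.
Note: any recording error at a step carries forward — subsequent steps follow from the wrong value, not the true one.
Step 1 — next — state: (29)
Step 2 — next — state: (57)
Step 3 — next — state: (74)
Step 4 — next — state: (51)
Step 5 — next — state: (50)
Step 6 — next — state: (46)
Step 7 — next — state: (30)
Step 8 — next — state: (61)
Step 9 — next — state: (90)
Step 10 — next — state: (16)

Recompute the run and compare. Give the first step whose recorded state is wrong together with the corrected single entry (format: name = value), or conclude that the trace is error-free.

1. x = (4*22 + 36) mod 95 = 29 (same as recorded)
2. x = (4*29 + 36) mod 95 = 57 (checks out)
3. x = (4*57 + 36) mod 95 = 74 (same as recorded)
4. x = (4*74 + 36) mod 95 = 47 (the trace has a different value)
The earliest wrong entry is at step 4: it should read x = 47.

step 4, x = 47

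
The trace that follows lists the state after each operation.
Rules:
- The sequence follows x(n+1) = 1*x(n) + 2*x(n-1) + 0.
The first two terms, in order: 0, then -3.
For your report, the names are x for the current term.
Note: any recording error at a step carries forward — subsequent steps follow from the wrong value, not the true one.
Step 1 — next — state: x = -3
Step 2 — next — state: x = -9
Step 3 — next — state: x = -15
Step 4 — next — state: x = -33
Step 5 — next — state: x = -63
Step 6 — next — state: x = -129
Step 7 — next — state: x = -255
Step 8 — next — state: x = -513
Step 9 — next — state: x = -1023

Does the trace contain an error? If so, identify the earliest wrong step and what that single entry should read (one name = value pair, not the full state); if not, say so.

Recomputing the run from the initial state:
step 1: x = -3
step 2: x = -9
step 3: x = -15
step 4: x = -33
step 5: x = -63
step 6: x = -129
step 7: x = -255
step 8: x = -513
step 9: x = -1023
This matches the trace at every step.

no error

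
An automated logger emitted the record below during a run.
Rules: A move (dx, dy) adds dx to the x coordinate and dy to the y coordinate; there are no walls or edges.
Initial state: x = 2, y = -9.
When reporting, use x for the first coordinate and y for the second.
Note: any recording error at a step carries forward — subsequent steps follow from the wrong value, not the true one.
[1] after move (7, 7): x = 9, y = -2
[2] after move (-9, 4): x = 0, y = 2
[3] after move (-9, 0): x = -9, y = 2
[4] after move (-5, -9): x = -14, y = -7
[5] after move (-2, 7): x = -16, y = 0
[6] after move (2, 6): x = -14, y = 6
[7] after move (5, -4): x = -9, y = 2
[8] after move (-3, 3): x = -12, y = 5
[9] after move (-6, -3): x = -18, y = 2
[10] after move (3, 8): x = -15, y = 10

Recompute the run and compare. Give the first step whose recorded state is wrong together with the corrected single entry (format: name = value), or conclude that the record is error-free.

no error

1. x = 2 + (7) = 9, y = -9 + (7) = -2 (verified)
2. x = 9 + (-9) = 0, y = -2 + (4) = 2 (checks out)
3. x = 0 + (-9) = -9, y = 2 + (0) = 2 (consistent with the record)
4. x = -9 + (-5) = -14, y = 2 + (-9) = -7 (same as recorded)
5. x = -14 + (-2) = -16, y = -7 + (7) = 0 (in agreement)
6. x = -16 + (2) = -14, y = 0 + (6) = 6 (checks out)
7. x = -14 + (5) = -9, y = 6 + (-4) = 2 (same as recorded)
8. x = -9 + (-3) = -12, y = 2 + (3) = 5 (no discrepancy)
9. x = -12 + (-6) = -18, y = 5 + (-3) = 2 (confirmed correct)
10. x = -18 + (3) = -15, y = 2 + (8) = 10 (verified)
Nothing is out of place; the run is error-free.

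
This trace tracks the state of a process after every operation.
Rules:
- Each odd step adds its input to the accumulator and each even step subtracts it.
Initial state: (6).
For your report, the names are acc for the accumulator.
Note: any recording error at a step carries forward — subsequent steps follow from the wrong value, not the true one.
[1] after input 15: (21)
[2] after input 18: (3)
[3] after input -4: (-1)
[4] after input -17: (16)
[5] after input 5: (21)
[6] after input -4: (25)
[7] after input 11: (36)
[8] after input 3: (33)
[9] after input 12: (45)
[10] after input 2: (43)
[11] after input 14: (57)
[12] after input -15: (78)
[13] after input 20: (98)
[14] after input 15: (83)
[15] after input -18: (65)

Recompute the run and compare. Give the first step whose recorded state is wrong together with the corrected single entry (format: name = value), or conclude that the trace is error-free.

step 12, acc = 72

1. acc = 6 + 15 = 21 (verified)
2. acc = 21 - 18 = 3 (same as recorded)
3. acc = 3 + -4 = -1 (no discrepancy)
4. acc = -1 - -17 = 16 (in agreement)
5. acc = 16 + 5 = 21 (matches)
6. acc = 21 - -4 = 25 (verified)
7. acc = 25 + 11 = 36 (same as recorded)
8. acc = 36 - 3 = 33 (exactly as logged)
9. acc = 33 + 12 = 45 (same as recorded)
10. acc = 45 - 2 = 43 (agrees with the trace)
11. acc = 43 + 14 = 57 (matches)
12. acc = 57 - -15 = 72 (this is not what the trace shows)
First incorrect step: 12; the correct value is acc = 72.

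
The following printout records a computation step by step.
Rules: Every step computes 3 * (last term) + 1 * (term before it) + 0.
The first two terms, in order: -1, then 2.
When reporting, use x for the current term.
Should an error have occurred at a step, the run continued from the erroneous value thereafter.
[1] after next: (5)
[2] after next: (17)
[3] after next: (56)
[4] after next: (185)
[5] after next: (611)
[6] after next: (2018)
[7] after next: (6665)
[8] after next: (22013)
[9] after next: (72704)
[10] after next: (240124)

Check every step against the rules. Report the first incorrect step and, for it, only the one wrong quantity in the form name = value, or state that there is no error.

step 10, x = 240125

Step 1: x = 3*(2) + (1)*(-1) + (0) = 5 — consistent with the printout.
Step 2: x = 3*(5) + (1)*(2) + (0) = 17 — in agreement.
Step 3: x = 3*(17) + (1)*(5) + (0) = 56 — checks out.
Step 4: x = 3*(56) + (1)*(17) + (0) = 185 — confirmed correct.
Step 5: x = 3*(185) + (1)*(56) + (0) = 611 — same as recorded.
Step 6: x = 3*(611) + (1)*(185) + (0) = 2018 — agrees with the printout.
Step 7: x = 3*(2018) + (1)*(611) + (0) = 6665 — same as recorded.
Step 8: x = 3*(6665) + (1)*(2018) + (0) = 22013 — consistent with the printout.
Step 9: x = 3*(22013) + (1)*(6665) + (0) = 72704 — matches.
Step 10: x = 3*(72704) + (1)*(22013) + (0) = 240125 — not what was recorded.
That makes step 10 the first incorrect line — x = 240125 is what it should show.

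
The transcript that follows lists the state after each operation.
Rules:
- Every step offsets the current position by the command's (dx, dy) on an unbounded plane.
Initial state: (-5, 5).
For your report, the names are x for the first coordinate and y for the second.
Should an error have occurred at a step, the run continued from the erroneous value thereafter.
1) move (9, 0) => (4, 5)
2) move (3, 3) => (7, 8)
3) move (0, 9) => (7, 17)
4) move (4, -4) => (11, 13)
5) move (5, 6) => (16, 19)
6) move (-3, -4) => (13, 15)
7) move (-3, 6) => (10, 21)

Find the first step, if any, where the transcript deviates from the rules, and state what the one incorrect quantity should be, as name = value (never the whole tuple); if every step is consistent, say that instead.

no error

Step 1: x = -5 + (9) = 4, y = 5 + (0) = 5 — confirmed correct.
Step 2: x = 4 + (3) = 7, y = 5 + (3) = 8 — in agreement.
Step 3: x = 7 + (0) = 7, y = 8 + (9) = 17 — verified.
Step 4: x = 7 + (4) = 11, y = 17 + (-4) = 13 — checks out.
Step 5: x = 11 + (5) = 16, y = 13 + (6) = 19 — verified.
Step 6: x = 16 + (-3) = 13, y = 19 + (-4) = 15 — same as recorded.
Step 7: x = 13 + (-3) = 10, y = 15 + (6) = 21 — matches.
Each recorded entry agrees with the recomputation.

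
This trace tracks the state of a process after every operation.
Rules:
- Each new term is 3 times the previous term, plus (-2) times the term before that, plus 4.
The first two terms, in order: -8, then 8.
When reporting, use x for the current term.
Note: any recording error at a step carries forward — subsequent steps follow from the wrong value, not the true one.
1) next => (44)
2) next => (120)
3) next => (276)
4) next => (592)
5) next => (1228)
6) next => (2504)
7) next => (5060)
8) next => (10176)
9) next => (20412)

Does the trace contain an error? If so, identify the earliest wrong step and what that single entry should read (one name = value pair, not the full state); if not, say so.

no error

step 1: x = 3*(8) + (-2)*(-8) + (4) = 44 -> in agreement
step 2: x = 3*(44) + (-2)*(8) + (4) = 120 -> confirmed correct
step 3: x = 3*(120) + (-2)*(44) + (4) = 276 -> exactly as logged
step 4: x = 3*(276) + (-2)*(120) + (4) = 592 -> verified
step 5: x = 3*(592) + (-2)*(276) + (4) = 1228 -> confirmed correct
step 6: x = 3*(1228) + (-2)*(592) + (4) = 2504 -> checks out
step 7: x = 3*(2504) + (-2)*(1228) + (4) = 5060 -> consistent with the trace
step 8: x = 3*(5060) + (-2)*(2504) + (4) = 10176 -> no discrepancy
step 9: x = 3*(10176) + (-2)*(5060) + (4) = 20412 -> same as recorded
The recomputation confirms every line.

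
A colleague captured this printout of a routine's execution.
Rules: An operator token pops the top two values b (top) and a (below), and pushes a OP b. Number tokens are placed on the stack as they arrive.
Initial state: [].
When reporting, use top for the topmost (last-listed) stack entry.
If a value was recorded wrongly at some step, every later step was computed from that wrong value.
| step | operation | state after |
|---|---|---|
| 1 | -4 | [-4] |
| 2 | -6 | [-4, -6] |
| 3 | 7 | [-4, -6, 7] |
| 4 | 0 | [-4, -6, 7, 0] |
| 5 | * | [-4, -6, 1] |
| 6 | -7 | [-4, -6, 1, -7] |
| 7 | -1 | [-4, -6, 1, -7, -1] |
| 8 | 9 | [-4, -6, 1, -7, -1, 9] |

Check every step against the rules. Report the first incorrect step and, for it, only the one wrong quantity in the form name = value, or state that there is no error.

step 5, top = 0

Recomputing the run from the initial state:
step 1: [-4]
step 2: [-4, -6]
step 3: [-4, -6, 7]
step 4: [-4, -6, 7, 0]
step 5: [-4, -6, 0]
step 6: [-4, -6, 0, -7]
step 7: [-4, -6, 0, -7, -1]
step 8: [-4, -6, 0, -7, -1, 9]
The first disagreement with the printout is at step 5, where the value should be top = 0.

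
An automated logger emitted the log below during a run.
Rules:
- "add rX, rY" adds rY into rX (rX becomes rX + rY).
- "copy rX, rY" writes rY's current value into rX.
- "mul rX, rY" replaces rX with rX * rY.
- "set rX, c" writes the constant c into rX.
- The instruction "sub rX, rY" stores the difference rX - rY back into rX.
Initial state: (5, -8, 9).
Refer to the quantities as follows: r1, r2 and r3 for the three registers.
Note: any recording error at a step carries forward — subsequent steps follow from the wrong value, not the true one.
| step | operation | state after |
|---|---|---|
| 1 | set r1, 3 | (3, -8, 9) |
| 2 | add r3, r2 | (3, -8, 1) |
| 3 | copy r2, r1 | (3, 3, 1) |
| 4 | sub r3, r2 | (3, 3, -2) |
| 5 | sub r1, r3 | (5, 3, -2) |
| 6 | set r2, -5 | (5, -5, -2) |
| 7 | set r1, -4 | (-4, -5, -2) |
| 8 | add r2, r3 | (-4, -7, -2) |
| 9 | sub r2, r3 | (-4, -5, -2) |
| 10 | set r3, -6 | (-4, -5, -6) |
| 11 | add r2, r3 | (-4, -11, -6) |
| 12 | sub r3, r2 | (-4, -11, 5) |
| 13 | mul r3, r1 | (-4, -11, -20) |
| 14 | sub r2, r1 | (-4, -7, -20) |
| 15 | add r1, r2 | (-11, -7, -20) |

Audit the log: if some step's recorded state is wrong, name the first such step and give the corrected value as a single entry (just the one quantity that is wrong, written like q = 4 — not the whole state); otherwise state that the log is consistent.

no error

Recomputing the run from the initial state:
step 1: r1 = 3, r2 = -8, r3 = 9
step 2: r1 = 3, r2 = -8, r3 = 1
step 3: r1 = 3, r2 = 3, r3 = 1
step 4: r1 = 3, r2 = 3, r3 = -2
step 5: r1 = 5, r2 = 3, r3 = -2
step 6: r1 = 5, r2 = -5, r3 = -2
step 7: r1 = -4, r2 = -5, r3 = -2
step 8: r1 = -4, r2 = -7, r3 = -2
step 9: r1 = -4, r2 = -5, r3 = -2
step 10: r1 = -4, r2 = -5, r3 = -6
step 11: r1 = -4, r2 = -11, r3 = -6
step 12: r1 = -4, r2 = -11, r3 = 5
step 13: r1 = -4, r2 = -11, r3 = -20
step 14: r1 = -4, r2 = -7, r3 = -20
step 15: r1 = -11, r2 = -7, r3 = -20
This matches the log at every step.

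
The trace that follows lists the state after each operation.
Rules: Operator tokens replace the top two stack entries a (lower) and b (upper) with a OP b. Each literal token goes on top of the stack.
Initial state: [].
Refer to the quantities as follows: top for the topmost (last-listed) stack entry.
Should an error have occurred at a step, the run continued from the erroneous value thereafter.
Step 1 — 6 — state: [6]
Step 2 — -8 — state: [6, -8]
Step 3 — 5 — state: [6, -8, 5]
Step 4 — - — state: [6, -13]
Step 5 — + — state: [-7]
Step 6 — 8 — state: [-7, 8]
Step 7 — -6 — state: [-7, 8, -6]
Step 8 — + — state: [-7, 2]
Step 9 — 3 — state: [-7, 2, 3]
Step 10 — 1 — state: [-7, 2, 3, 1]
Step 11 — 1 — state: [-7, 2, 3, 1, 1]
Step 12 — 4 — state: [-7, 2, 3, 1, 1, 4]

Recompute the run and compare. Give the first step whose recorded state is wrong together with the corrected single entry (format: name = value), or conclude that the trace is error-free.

no error

1. push 6: top = 6 (consistent with the trace)
2. push -8: top = -8 (agrees with the trace)
3. push 5: top = 5 (in agreement)
4. -8 - 5 = -13 (confirmed correct)
5. 6 + -13 = -7 (same as recorded)
6. push 8: top = 8 (exactly as logged)
7. push -6: top = -6 (matches)
8. 8 + -6 = 2 (checks out)
9. push 3: top = 3 (exactly as logged)
10. push 1: top = 1 (in agreement)
11. push 1: top = 1 (checks out)
12. push 4: top = 4 (matches)
All steps check out; nothing to correct.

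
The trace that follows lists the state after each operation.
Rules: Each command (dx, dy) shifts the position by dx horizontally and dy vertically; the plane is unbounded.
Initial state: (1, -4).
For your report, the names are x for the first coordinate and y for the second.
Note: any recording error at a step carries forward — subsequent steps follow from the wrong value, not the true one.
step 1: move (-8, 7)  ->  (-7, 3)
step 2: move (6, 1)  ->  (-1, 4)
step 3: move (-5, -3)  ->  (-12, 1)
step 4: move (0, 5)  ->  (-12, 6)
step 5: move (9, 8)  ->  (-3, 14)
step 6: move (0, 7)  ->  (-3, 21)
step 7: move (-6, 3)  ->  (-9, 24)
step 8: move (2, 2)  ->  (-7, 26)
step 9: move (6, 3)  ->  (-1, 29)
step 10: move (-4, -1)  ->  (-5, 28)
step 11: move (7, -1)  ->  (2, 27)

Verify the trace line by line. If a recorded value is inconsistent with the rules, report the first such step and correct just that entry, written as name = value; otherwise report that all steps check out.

step 1: x = 1 + (-8) = -7, y = -4 + (7) = 3 -> verified
step 2: x = -7 + (6) = -1, y = 3 + (1) = 4 -> exactly as logged
step 3: x = -1 + (-5) = -6, y = 4 + (-3) = 1 -> a discrepancy with the trace
That makes step 3 the first incorrect line — x = -6 is what it should show.

step 3, x = -6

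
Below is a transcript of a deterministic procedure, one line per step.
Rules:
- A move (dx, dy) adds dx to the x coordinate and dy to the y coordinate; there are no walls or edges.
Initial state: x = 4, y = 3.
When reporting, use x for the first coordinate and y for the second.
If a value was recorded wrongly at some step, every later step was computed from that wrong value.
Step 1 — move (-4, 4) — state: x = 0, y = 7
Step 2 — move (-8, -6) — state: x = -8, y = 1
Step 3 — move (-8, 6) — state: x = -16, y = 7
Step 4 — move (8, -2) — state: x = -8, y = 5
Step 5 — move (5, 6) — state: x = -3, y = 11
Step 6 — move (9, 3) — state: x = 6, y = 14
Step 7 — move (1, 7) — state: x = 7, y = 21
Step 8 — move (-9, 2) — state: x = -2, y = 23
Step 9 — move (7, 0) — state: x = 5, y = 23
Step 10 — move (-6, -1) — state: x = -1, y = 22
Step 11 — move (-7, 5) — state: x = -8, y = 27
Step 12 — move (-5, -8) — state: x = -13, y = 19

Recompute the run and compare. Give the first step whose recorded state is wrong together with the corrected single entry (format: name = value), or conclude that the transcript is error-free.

Recomputing the run from the initial state:
step 1: x = 0, y = 7
step 2: x = -8, y = 1
step 3: x = -16, y = 7
step 4: x = -8, y = 5
step 5: x = -3, y = 11
step 6: x = 6, y = 14
step 7: x = 7, y = 21
step 8: x = -2, y = 23
step 9: x = 5, y = 23
step 10: x = -1, y = 22
step 11: x = -8, y = 27
step 12: x = -13, y = 19
This matches the transcript at every step.

no error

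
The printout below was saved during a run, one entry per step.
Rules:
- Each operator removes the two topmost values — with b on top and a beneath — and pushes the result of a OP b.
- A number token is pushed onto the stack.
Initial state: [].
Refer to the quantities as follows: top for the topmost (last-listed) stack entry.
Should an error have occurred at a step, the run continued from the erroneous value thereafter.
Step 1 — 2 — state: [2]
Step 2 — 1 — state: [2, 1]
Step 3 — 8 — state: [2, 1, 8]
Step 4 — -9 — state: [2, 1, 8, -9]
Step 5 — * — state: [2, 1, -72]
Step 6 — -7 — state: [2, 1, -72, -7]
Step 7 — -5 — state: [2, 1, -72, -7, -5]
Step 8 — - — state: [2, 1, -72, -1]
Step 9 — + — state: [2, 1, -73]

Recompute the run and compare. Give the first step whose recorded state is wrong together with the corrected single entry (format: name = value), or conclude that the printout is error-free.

step 8, top = -2

1. push 2: top = 2 (no discrepancy)
2. push 1: top = 1 (same as recorded)
3. push 8: top = 8 (no discrepancy)
4. push -9: top = -9 (agrees with the printout)
5. 8 * -9 = -72 (agrees with the printout)
6. push -7: top = -7 (checks out)
7. push -5: top = -5 (no discrepancy)
8. -7 - -5 = -2 (the recorded entry deviates here)
Conclusion: step 8 carries the first error; the entry should be top = -2.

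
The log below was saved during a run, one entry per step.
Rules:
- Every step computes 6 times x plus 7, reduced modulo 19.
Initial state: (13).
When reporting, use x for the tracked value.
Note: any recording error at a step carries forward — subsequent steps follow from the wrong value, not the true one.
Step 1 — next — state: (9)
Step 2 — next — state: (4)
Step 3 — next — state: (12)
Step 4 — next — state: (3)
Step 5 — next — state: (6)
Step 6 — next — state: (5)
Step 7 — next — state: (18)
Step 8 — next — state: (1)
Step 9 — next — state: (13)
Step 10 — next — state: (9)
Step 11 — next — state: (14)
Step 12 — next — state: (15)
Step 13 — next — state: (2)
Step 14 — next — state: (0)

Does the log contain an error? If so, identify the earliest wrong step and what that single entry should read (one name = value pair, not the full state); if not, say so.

step 1: x = (6*13 + 7) mod 19 = 9 -> no discrepancy
step 2: x = (6*9 + 7) mod 19 = 4 -> exactly as logged
step 3: x = (6*4 + 7) mod 19 = 12 -> checks out
step 4: x = (6*12 + 7) mod 19 = 3 -> checks out
step 5: x = (6*3 + 7) mod 19 = 6 -> no discrepancy
step 6: x = (6*6 + 7) mod 19 = 5 -> verified
step 7: x = (6*5 + 7) mod 19 = 18 -> matches
step 8: x = (6*18 + 7) mod 19 = 1 -> confirmed correct
step 9: x = (6*1 + 7) mod 19 = 13 -> checks out
step 10: x = (6*13 + 7) mod 19 = 9 -> matches
step 11: x = (6*9 + 7) mod 19 = 4 -> the log disagrees here
The audit stops at step 11: the recorded entry is wrong and should be x = 4.

step 11, x = 4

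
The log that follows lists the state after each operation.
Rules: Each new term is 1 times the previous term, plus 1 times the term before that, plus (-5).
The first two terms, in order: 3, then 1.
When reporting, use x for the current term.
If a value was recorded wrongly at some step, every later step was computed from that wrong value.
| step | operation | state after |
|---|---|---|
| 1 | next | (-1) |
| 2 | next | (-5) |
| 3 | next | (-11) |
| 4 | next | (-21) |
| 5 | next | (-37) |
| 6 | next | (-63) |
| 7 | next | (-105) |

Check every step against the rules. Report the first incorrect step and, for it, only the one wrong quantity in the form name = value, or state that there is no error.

Step 1: x = 1*(1) + (1)*(3) + (-5) = -1 — verified.
Step 2: x = 1*(-1) + (1)*(1) + (-5) = -5 — agrees with the log.
Step 3: x = 1*(-5) + (1)*(-1) + (-5) = -11 — in agreement.
Step 4: x = 1*(-11) + (1)*(-5) + (-5) = -21 — exactly as logged.
Step 5: x = 1*(-21) + (1)*(-11) + (-5) = -37 — exactly as logged.
Step 6: x = 1*(-37) + (1)*(-21) + (-5) = -63 — confirmed correct.
Step 7: x = 1*(-63) + (1)*(-37) + (-5) = -105 — verified.
The whole run recomputes cleanly — no discrepancies.

no error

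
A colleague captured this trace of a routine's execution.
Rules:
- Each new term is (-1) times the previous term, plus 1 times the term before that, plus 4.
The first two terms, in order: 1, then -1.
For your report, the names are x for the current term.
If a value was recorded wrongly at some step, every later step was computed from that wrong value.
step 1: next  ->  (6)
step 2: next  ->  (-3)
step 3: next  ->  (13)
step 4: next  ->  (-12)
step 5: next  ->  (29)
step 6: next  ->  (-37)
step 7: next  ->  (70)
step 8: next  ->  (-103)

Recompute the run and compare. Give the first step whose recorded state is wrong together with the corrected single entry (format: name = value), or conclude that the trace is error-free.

no error

Recomputing the run from the initial state:
step 1: x = 6
step 2: x = -3
step 3: x = 13
step 4: x = -12
step 5: x = 29
step 6: x = -37
step 7: x = 70
step 8: x = -103
This matches the trace at every step.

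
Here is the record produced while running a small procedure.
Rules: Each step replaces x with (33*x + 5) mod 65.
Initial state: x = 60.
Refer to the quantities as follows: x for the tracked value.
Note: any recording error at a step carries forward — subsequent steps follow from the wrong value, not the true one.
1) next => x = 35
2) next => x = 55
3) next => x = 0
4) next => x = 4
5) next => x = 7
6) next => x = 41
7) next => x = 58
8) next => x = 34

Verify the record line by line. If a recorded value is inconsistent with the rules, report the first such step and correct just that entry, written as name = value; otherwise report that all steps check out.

1. x = (33*60 + 5) mod 65 = 35 (consistent with the record)
2. x = (33*35 + 5) mod 65 = 55 (confirmed correct)
3. x = (33*55 + 5) mod 65 = 0 (matches)
4. x = (33*0 + 5) mod 65 = 5 (the record disagrees here)
The earliest wrong entry is at step 4: it should read x = 5.

step 4, x = 5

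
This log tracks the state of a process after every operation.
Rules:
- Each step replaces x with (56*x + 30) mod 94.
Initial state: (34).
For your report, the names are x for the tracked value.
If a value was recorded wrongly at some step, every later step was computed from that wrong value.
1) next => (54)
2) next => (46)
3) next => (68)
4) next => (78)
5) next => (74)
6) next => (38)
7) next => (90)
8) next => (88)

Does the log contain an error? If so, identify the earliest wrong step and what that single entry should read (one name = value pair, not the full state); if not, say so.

no error

step 1: x = (56*34 + 30) mod 94 = 54 -> no discrepancy
step 2: x = (56*54 + 30) mod 94 = 46 -> consistent with the log
step 3: x = (56*46 + 30) mod 94 = 68 -> checks out
step 4: x = (56*68 + 30) mod 94 = 78 -> consistent with the log
step 5: x = (56*78 + 30) mod 94 = 74 -> in agreement
step 6: x = (56*74 + 30) mod 94 = 38 -> checks out
step 7: x = (56*38 + 30) mod 94 = 90 -> same as recorded
step 8: x = (56*90 + 30) mod 94 = 88 -> no discrepancy
The whole run recomputes cleanly — no discrepancies.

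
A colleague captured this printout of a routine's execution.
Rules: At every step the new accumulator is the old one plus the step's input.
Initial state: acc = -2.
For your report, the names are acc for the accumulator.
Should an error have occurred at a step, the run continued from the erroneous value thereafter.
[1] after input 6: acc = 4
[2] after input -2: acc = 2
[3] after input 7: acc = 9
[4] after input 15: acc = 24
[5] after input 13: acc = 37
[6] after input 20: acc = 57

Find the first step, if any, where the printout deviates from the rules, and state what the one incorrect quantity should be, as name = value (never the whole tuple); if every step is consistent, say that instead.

1. acc = -2 + 6 = 4 (matches)
2. acc = 4 + -2 = 2 (exactly as logged)
3. acc = 2 + 7 = 9 (checks out)
4. acc = 9 + 15 = 24 (in agreement)
5. acc = 24 + 13 = 37 (agrees with the printout)
6. acc = 37 + 20 = 57 (same as recorded)
No step deviates from the rules.

no error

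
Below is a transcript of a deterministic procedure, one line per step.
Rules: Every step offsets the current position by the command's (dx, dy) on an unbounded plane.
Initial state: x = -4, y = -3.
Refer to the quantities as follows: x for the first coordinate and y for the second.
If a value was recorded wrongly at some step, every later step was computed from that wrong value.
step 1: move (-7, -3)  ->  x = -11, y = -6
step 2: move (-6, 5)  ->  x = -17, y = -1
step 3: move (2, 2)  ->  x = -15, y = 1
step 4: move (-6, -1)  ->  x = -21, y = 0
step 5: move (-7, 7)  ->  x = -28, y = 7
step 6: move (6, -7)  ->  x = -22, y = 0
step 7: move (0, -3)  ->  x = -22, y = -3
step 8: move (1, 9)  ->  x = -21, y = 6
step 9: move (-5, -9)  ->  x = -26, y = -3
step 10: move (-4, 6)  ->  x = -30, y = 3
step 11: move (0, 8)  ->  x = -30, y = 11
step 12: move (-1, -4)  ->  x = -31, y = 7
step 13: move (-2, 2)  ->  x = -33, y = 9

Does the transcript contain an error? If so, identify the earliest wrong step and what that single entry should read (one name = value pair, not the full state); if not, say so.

no error

1. x = -4 + (-7) = -11, y = -3 + (-3) = -6 (in agreement)
2. x = -11 + (-6) = -17, y = -6 + (5) = -1 (same as recorded)
3. x = -17 + (2) = -15, y = -1 + (2) = 1 (confirmed correct)
4. x = -15 + (-6) = -21, y = 1 + (-1) = 0 (exactly as logged)
5. x = -21 + (-7) = -28, y = 0 + (7) = 7 (checks out)
6. x = -28 + (6) = -22, y = 7 + (-7) = 0 (matches)
7. x = -22 + (0) = -22, y = 0 + (-3) = -3 (agrees with the transcript)
8. x = -22 + (1) = -21, y = -3 + (9) = 6 (consistent with the transcript)
9. x = -21 + (-5) = -26, y = 6 + (-9) = -3 (in agreement)
10. x = -26 + (-4) = -30, y = -3 + (6) = 3 (consistent with the transcript)
11. x = -30 + (0) = -30, y = 3 + (8) = 11 (agrees with the transcript)
12. x = -30 + (-1) = -31, y = 11 + (-4) = 7 (consistent with the transcript)
13. x = -31 + (-2) = -33, y = 7 + (2) = 9 (same as recorded)
No step deviates from the rules.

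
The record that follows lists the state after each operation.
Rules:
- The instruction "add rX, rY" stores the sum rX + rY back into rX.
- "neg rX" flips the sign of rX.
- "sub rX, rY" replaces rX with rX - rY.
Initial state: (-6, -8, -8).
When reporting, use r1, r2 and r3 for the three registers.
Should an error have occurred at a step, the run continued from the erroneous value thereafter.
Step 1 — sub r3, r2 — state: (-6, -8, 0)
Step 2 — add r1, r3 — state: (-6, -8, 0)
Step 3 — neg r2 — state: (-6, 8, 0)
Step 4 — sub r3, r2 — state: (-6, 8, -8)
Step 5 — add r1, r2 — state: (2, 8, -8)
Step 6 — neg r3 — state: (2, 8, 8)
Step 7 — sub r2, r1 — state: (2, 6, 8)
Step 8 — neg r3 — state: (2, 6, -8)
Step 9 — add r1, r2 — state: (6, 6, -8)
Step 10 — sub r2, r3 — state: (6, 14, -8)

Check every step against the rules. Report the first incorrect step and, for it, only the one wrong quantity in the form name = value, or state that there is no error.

Step 1: r3 = -8 - -8 = 0 — in agreement.
Step 2: r1 = -6 + 0 = -6 — in agreement.
Step 3: r2 = -(-8) = 8 — in agreement.
Step 4: r3 = 0 - 8 = -8 — exactly as logged.
Step 5: r1 = -6 + 8 = 2 — exactly as logged.
Step 6: r3 = -(-8) = 8 — agrees with the record.
Step 7: r2 = 8 - 2 = 6 — verified.
Step 8: r3 = -(8) = -8 — checks out.
Step 9: r1 = 2 + 6 = 8 — this is not what the record shows.
Step 9 is the first one off; corrected, r1 = 8.

step 9, r1 = 8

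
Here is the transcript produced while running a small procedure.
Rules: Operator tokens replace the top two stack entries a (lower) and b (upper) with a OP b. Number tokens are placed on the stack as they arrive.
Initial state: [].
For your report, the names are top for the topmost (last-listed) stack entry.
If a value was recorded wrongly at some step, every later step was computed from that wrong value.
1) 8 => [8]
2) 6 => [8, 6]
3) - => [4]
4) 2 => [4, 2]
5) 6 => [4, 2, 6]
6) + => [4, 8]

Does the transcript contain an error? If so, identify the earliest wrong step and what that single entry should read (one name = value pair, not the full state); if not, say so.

step 3, top = 2

step 1: push 8: top = 8 -> exactly as logged
step 2: push 6: top = 6 -> no discrepancy
step 3: 8 - 6 = 2 -> the transcript disagrees here
First incorrect step: 3; the correct value is top = 2.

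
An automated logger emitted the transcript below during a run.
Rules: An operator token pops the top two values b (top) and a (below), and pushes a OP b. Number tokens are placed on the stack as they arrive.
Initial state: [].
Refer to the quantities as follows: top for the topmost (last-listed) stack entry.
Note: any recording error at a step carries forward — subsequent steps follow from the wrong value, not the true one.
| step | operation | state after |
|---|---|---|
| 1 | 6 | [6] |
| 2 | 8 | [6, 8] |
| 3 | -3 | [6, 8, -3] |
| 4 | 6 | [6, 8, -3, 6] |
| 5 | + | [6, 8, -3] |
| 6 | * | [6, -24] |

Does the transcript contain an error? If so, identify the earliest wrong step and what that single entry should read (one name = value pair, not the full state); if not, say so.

step 5, top = 3

Step 1: push 6: top = 6 — in agreement.
Step 2: push 8: top = 8 — verified.
Step 3: push -3: top = -3 — exactly as logged.
Step 4: push 6: top = 6 — consistent with the transcript.
Step 5: -3 + 6 = 3 — this is not what the transcript shows.
Step 5 is the first one off; corrected, top = 3.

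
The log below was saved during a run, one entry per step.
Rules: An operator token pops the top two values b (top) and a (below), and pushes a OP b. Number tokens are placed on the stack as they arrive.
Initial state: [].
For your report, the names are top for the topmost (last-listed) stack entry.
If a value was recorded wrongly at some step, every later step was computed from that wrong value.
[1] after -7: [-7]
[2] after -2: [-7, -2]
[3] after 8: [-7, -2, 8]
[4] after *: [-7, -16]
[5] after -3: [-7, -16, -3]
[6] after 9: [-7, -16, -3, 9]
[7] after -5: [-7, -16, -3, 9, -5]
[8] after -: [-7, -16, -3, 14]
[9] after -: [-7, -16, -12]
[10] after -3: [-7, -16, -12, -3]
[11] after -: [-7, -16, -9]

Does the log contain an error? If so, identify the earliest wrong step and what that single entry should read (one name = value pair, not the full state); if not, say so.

1. push -7: top = -7 (checks out)
2. push -2: top = -2 (no discrepancy)
3. push 8: top = 8 (matches)
4. -2 * 8 = -16 (agrees with the log)
5. push -3: top = -3 (no discrepancy)
6. push 9: top = 9 (same as recorded)
7. push -5: top = -5 (exactly as logged)
8. 9 - -5 = 14 (agrees with the log)
9. -3 - 14 = -17 (a discrepancy with the log)
The audit stops at step 9: the recorded entry is wrong and should be top = -17.

step 9, top = -17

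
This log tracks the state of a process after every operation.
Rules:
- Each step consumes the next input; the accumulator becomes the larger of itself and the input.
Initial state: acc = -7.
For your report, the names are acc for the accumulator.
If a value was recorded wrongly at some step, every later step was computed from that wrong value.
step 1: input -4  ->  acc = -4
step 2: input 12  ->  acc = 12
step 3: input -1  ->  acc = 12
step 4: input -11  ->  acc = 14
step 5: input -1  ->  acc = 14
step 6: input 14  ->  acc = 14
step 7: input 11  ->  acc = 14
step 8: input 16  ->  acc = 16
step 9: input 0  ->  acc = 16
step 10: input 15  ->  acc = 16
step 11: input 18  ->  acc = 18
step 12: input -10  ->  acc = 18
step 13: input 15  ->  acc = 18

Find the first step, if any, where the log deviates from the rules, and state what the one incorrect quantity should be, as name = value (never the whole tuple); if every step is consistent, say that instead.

step 4, acc = 12

Recomputing the run from the initial state:
step 1: acc = -4
step 2: acc = 12
step 3: acc = 12
step 4: acc = 12
step 5: acc = 12
step 6: acc = 14
step 7: acc = 14
step 8: acc = 16
step 9: acc = 16
step 10: acc = 16
step 11: acc = 18
step 12: acc = 18
step 13: acc = 18
The first disagreement with the log is at step 4, where the value should be acc = 12.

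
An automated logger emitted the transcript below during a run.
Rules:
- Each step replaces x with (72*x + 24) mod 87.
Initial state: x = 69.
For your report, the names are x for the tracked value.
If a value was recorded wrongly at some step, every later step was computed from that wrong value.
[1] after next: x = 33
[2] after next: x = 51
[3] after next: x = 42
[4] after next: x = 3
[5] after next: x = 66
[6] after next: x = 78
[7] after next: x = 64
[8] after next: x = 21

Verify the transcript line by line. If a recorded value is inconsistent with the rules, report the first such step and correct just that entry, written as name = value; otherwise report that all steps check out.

Step 1: x = (72*69 + 24) mod 87 = 33 — matches.
Step 2: x = (72*33 + 24) mod 87 = 51 — agrees with the transcript.
Step 3: x = (72*51 + 24) mod 87 = 42 — checks out.
Step 4: x = (72*42 + 24) mod 87 = 3 — no discrepancy.
Step 5: x = (72*3 + 24) mod 87 = 66 — verified.
Step 6: x = (72*66 + 24) mod 87 = 78 — confirmed correct.
Step 7: x = (72*78 + 24) mod 87 = 72 — first mismatch against the transcript.
That makes step 7 the first incorrect line — x = 72 is what it should show.

step 7, x = 72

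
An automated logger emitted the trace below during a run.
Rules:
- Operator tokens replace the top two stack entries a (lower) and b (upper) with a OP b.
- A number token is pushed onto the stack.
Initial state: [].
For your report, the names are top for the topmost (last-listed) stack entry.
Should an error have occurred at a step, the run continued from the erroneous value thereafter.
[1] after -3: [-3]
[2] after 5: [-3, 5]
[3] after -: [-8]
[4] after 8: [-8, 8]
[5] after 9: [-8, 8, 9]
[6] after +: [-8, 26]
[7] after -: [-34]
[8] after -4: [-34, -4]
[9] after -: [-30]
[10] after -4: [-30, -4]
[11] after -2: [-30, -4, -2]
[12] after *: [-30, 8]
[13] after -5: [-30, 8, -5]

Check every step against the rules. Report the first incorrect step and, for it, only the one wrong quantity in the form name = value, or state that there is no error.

Recomputing the run from the initial state:
step 1: [-3]
step 2: [-3, 5]
step 3: [-8]
step 4: [-8, 8]
step 5: [-8, 8, 9]
step 6: [-8, 17]
step 7: [-25]
step 8: [-25, -4]
step 9: [-21]
step 10: [-21, -4]
step 11: [-21, -4, -2]
step 12: [-21, 8]
step 13: [-21, 8, -5]
The first disagreement with the trace is at step 6, where the value should be top = 17.

step 6, top = 17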